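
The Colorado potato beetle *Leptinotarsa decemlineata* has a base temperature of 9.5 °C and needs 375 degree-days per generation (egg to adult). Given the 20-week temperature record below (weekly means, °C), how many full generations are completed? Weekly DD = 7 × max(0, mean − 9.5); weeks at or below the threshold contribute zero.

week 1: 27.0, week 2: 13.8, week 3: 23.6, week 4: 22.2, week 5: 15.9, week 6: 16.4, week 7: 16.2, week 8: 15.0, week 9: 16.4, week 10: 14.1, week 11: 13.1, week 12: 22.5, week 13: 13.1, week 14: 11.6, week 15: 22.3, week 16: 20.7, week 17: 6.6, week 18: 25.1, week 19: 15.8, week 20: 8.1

Weekly DD (7 × max(0, T̄ − 9.5)): 122.5, 30.1, 98.7, 88.9, 44.8, 48.3, 46.9, 38.5, 48.3, 32.2, 25.2, 91.0, 25.2, 14.7, 89.6, 78.4, 0.0, 109.2, 44.1, 0.0.
Season total = 1076.6 DD.
Complete generations = ⌊1076.6 / 375⌋ = 2.

2 generations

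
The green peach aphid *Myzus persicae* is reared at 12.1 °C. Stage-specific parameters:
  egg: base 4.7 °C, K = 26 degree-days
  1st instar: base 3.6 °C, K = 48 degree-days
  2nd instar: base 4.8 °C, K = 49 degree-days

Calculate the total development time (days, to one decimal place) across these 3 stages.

egg: 26 / (12.1 − 4.7) = 26 / 7.4 = 3.514 d.
1st instar: 48 / (12.1 − 3.6) = 48 / 8.5 = 5.647 d.
2nd instar: 49 / (12.1 − 4.8) = 49 / 7.3 = 6.712 d.
Sum = 15.873 ≈ 15.9 days.

15.9 days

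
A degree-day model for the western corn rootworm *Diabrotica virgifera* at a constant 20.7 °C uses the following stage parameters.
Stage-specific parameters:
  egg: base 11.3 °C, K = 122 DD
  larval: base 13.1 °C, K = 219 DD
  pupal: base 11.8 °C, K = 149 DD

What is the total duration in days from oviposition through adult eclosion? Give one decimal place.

egg: 122 / (20.7 − 11.3) = 122 / 9.4 = 12.979 d.
larval: 219 / (20.7 − 13.1) = 219 / 7.6 = 28.816 d.
pupal: 149 / (20.7 − 11.8) = 149 / 8.9 = 16.742 d.
Sum = 58.536 ≈ 58.5 days.

58.5 days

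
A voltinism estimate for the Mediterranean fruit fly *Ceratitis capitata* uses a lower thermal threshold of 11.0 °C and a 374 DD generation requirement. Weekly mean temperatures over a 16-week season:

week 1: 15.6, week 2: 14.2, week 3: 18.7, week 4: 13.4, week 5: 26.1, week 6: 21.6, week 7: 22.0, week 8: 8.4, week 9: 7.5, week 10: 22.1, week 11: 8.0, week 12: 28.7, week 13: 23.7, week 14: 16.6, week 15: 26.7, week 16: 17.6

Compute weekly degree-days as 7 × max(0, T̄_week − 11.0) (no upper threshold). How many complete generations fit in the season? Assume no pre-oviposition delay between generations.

2 generations

Weekly DD (7 × max(0, T̄ − 11.0)): 32.2, 22.4, 53.9, 16.8, 105.7, 74.2, 77.0, 0.0, 0.0, 77.7, 0.0, 123.9, 88.9, 39.2, 109.9, 46.2.
Season total = 868.0 DD.
Complete generations = ⌊868.0 / 374⌋ = 2.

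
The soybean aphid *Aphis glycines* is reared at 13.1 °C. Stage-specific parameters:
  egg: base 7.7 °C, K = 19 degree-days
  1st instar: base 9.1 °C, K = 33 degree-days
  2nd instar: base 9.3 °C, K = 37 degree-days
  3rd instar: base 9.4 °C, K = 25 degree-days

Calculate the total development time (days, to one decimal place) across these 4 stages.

egg: 19 / (13.1 − 7.7) = 19 / 5.4 = 3.519 d.
1st instar: 33 / (13.1 − 9.1) = 33 / 4.0 = 8.250 d.
2nd instar: 37 / (13.1 − 9.3) = 37 / 3.8 = 9.737 d.
3rd instar: 25 / (13.1 − 9.4) = 25 / 3.7 = 6.757 d.
Sum = 28.262 ≈ 28.3 days.

28.3 days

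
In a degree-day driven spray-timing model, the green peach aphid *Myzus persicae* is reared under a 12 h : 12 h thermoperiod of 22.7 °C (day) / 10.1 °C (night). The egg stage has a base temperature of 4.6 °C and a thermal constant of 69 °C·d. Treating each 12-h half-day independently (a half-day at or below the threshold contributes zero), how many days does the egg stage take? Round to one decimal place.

Day half: max(0, 22.7 − 4.6) × 0.5 = 18.1 × 0.5 = 9.05 DD.
Night half: max(0, 10.1 − 4.6) × 0.5 = 5.5 × 0.5 = 2.75 DD.
Per 24 h: 11.80 DD/day.
Duration = 69 / 11.80 = 5.847 ≈ 5.8 days.

5.8 days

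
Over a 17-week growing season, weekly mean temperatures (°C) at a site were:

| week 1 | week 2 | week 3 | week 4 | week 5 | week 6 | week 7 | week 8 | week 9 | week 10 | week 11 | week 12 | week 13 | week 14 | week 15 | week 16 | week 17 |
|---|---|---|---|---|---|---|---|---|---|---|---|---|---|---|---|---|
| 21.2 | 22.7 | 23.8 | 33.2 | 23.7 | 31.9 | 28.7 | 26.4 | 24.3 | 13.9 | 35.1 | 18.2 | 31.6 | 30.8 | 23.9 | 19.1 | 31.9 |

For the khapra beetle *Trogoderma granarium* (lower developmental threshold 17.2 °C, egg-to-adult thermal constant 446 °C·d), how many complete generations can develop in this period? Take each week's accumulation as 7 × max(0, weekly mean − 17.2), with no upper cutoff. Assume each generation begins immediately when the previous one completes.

Weekly DD (7 × max(0, T̄ − 17.2)): 28.0, 38.5, 46.2, 112.0, 45.5, 102.9, 80.5, 64.4, 49.7, 0.0, 125.3, 7.0, 100.8, 95.2, 46.9, 13.3, 102.9.
Season total = 1059.1 DD.
Complete generations = ⌊1059.1 / 446⌋ = 2.

2 generations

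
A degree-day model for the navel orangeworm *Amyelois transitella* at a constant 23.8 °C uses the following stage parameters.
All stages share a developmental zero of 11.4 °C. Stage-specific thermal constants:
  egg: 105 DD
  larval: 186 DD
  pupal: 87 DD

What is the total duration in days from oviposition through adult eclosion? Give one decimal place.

Daily accumulation at 23.8 °C = 23.8 − 11.4 = 12.4 DD/day.
Total K = 105 + 186 + 87 = 378 DD.
Total duration = 378 / 12.4 = 30.484 ≈ 30.5 days.

30.5 days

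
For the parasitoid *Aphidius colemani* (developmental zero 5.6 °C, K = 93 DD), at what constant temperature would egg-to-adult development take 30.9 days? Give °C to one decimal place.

Required daily accumulation = 93 / 30.9 = 3.010 DD/day.
T = T_base + 3.010 = 5.6 + 3.010 = 8.610 ≈ 8.6 °C.

8.6 °C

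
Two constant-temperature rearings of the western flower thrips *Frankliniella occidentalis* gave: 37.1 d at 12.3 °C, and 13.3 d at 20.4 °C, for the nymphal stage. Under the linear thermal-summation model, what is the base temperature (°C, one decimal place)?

Under the model K = D·(T − T_b), so D₁·(T₁ − T_b) = D₂·(T₂ − T_b).
37.1·(12.3 − T_b) = 13.3·(20.4 − T_b)
T_b = (37.1·12.3 − 13.3·20.4) / (37.1 − 13.3) = 185.01 / 23.8 = 7.774 °C ≈ 7.8 °C.

7.8 °C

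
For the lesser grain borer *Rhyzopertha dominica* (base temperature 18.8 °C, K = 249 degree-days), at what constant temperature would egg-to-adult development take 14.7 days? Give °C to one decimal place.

35.7 °C

Required daily accumulation = 249 / 14.7 = 16.939 DD/day.
T = T_base + 16.939 = 18.8 + 16.939 = 35.739 ≈ 35.7 °C.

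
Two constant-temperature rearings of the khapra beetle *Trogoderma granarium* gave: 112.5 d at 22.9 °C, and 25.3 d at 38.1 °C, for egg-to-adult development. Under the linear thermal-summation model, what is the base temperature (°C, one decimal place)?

Equal thermal constants: D₁(T₁ − T_b) = D₂(T₂ − T_b).
112.5·(22.9 − T_b) = 25.3·(38.1 − T_b)
T_b = (112.5·22.9 − 25.3·38.1) / (112.5 − 25.3) = 1612.32 / 87.2 = 18.490 °C ≈ 18.5 °C.

18.5 °C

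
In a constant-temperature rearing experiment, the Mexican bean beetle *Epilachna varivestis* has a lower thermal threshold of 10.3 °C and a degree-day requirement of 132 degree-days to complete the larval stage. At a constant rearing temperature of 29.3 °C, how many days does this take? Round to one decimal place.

6.9 days

Daily accumulation = 29.3 − 10.3 = 19.0 DD/day.
Duration = 132 / 19.0 = 6.947 ≈ 6.9 days.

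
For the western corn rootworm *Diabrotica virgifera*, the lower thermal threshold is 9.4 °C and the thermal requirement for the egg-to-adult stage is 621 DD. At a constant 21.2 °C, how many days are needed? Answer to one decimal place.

52.6 days

Daily accumulation = 21.2 − 9.4 = 11.8 DD/day.
Duration = 621 / 11.8 = 52.627 ≈ 52.6 days.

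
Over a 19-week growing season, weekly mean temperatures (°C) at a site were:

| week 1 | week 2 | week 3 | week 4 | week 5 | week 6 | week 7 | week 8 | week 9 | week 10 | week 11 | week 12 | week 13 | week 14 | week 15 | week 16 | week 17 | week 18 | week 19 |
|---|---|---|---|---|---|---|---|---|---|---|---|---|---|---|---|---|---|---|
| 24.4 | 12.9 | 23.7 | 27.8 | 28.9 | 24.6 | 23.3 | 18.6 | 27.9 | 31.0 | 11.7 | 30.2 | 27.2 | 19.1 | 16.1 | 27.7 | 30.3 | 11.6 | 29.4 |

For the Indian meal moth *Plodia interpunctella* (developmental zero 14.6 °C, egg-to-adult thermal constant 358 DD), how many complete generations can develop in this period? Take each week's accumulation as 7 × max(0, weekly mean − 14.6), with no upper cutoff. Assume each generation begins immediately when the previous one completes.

3 generations

Weekly DD (7 × max(0, T̄ − 14.6)): 68.6, 0.0, 63.7, 92.4, 100.1, 70.0, 60.9, 28.0, 93.1, 114.8, 0.0, 109.2, 88.2, 31.5, 10.5, 91.7, 109.9, 0.0, 103.6.
Season total = 1236.2 DD.
Complete generations = ⌊1236.2 / 358⌋ = 3.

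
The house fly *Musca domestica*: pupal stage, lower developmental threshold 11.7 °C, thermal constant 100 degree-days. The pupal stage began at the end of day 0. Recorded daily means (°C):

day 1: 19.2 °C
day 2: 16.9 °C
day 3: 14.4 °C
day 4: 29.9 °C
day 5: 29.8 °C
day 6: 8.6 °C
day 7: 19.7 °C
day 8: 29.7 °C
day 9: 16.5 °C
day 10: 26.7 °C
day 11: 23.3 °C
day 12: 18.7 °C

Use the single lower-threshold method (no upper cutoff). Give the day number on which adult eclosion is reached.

Daily DD above 11.7 °C: 7.5, 5.2, 2.7, 18.2, 18.1, 0.0, 8.0, 18.0, 4.8, 15.0, 11.6, 7.0.
Cumulative: 7.5, 12.7, 15.4, 33.6, 51.7, 51.7, 59.7, 77.7, 82.5, 97.5, 109.1, 116.1.
The total first reaches 100 DD on day 11.

day 11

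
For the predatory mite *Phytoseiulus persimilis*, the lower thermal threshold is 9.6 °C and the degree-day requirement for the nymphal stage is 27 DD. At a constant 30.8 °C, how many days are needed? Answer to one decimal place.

Daily accumulation = 30.8 − 9.6 = 21.2 DD/day.
Duration = 27 / 21.2 = 1.274 ≈ 1.3 days.

1.3 days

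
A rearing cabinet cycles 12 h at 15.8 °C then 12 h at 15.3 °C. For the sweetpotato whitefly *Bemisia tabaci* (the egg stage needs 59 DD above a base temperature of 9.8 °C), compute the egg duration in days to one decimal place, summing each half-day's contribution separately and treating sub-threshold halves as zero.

Day half: max(0, 15.8 − 9.8) × 0.5 = 6.0 × 0.5 = 3.00 DD.
Night half: max(0, 15.3 − 9.8) × 0.5 = 5.5 × 0.5 = 2.75 DD.
Per 24 h: 5.75 DD/day.
Duration = 59 / 5.75 = 10.261 ≈ 10.3 days.

10.3 days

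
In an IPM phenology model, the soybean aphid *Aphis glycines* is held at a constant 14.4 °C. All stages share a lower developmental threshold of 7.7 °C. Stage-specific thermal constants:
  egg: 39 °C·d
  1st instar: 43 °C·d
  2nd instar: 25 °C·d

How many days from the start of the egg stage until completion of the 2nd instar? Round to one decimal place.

16.0 days

Daily accumulation at 14.4 °C = 14.4 − 7.7 = 6.7 DD/day.
Total K = 39 + 43 + 25 = 107 DD.
Total duration = 107 / 6.7 = 15.970 ≈ 16.0 days.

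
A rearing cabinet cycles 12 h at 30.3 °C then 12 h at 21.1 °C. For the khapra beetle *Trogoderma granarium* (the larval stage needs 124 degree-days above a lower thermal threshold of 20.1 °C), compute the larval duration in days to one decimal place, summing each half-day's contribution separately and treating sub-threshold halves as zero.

22.1 days

Day half: max(0, 30.3 − 20.1) × 0.5 = 10.2 × 0.5 = 5.10 DD.
Night half: max(0, 21.1 − 20.1) × 0.5 = 1.0 × 0.5 = 0.50 DD.
Per 24 h: 5.60 DD/day.
Duration = 124 / 5.60 = 22.143 ≈ 22.1 days.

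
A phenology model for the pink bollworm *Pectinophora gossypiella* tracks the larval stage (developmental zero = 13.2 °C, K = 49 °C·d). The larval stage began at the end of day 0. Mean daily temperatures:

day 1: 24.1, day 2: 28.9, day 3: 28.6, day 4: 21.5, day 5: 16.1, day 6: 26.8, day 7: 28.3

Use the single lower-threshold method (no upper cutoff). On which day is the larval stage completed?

day 4

Daily DD above 13.2 °C: 10.9, 15.7, 15.4, 8.3, 2.9, 13.6, 15.1.
Cumulative: 10.9, 26.6, 42.0, 50.3, 53.2, 66.8, 81.9.
The total first reaches 49 DD on day 4.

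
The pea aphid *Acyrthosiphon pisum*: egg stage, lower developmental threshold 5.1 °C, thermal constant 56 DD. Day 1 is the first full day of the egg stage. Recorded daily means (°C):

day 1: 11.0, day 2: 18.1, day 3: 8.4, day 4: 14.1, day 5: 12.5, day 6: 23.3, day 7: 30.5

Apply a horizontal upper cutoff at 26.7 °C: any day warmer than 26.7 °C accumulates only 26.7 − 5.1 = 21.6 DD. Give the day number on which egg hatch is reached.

Daily DD above 5.1 °C (capped at 21.6): 5.9, 13.0, 3.3, 9.0, 7.4, 18.2, 21.6.
Cumulative: 5.9, 18.9, 22.2, 31.2, 38.6, 56.8, 78.4.
The total first reaches 56 DD on day 6.

day 6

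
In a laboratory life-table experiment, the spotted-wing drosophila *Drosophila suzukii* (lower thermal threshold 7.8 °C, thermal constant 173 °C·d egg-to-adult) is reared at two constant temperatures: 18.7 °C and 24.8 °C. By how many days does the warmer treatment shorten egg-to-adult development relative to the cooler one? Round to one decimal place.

5.7 days

At 18.7 °C: 173 / (18.7 − 7.8) = 173 / 10.9 = 15.872 d.
At 24.8 °C: 173 / (24.8 − 7.8) = 173 / 17.0 = 10.176 d.
Difference = |15.872 − 10.176| = 5.695 ≈ 5.7 days.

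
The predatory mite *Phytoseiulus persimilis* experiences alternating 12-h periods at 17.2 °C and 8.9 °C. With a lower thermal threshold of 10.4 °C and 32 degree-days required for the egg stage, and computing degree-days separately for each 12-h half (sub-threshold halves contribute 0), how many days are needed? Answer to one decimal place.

9.4 days

Day half: max(0, 17.2 − 10.4) × 0.5 = 6.8 × 0.5 = 3.40 DD.
Night half: max(0, 8.9 − 10.4) × 0.5 = 0.0 × 0.5 = 0.00 DD.
Per 24 h: 3.40 DD/day.
Duration = 32 / 3.40 = 9.412 ≈ 9.4 days.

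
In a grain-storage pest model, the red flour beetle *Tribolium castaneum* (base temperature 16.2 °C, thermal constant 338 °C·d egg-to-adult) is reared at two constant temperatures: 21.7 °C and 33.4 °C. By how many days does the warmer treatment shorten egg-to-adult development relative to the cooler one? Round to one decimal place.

41.8 days

At 21.7 °C: 338 / (21.7 − 16.2) = 338 / 5.5 = 61.455 d.
At 33.4 °C: 338 / (33.4 − 16.2) = 338 / 17.2 = 19.651 d.
Difference = |61.455 − 19.651| = 41.803 ≈ 41.8 days.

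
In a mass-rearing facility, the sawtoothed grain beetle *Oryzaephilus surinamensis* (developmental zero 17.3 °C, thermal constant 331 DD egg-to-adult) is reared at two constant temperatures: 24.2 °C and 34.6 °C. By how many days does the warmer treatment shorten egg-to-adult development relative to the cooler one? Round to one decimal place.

28.8 days

At 24.2 °C: 331 / (24.2 − 17.3) = 331 / 6.9 = 47.971 d.
At 34.6 °C: 331 / (34.6 − 17.3) = 331 / 17.3 = 19.133 d.
Difference = |47.971 − 19.133| = 28.838 ≈ 28.8 days.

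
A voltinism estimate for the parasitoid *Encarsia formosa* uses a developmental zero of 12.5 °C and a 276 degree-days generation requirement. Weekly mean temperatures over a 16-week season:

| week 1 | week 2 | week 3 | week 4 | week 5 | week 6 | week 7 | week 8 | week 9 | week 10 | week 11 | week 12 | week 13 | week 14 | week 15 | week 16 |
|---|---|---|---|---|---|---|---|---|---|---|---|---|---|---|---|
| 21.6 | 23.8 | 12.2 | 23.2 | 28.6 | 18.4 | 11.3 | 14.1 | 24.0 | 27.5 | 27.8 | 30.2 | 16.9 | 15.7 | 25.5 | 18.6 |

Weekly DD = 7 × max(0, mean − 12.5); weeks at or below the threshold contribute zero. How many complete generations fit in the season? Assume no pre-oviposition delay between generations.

Weekly DD (7 × max(0, T̄ − 12.5)): 63.7, 79.1, 0.0, 74.9, 112.7, 41.3, 0.0, 11.2, 80.5, 105.0, 107.1, 123.9, 30.8, 22.4, 91.0, 42.7.
Season total = 986.3 DD.
Complete generations = ⌊986.3 / 276⌋ = 3.

3 generations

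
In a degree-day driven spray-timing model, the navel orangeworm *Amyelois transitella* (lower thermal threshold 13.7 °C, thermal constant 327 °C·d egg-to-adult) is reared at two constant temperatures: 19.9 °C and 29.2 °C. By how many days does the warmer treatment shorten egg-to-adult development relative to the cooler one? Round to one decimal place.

31.6 days

At 19.9 °C: 327 / (19.9 − 13.7) = 327 / 6.2 = 52.742 d.
At 29.2 °C: 327 / (29.2 − 13.7) = 327 / 15.5 = 21.097 d.
Difference = |52.742 − 21.097| = 31.645 ≈ 31.6 days.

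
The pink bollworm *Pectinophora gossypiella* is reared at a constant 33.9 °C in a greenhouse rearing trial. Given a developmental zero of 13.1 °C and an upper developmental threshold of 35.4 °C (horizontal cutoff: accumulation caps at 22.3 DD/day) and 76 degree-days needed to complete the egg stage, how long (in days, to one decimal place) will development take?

Daily accumulation = 33.9 − 13.1 = 20.8 DD/day.
Duration = 76 / 20.8 = 3.654 ≈ 3.7 days.

3.7 days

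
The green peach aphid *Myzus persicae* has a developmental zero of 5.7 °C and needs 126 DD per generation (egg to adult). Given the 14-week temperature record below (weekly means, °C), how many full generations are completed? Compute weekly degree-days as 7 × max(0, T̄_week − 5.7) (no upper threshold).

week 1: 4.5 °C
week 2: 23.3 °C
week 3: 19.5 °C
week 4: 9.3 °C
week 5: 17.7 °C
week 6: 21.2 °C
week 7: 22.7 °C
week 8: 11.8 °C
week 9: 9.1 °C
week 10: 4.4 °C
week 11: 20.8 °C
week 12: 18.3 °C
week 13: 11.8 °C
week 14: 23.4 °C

7 generations

Weekly DD (7 × max(0, T̄ − 5.7)): 0.0, 123.2, 96.6, 25.2, 84.0, 108.5, 119.0, 42.7, 23.8, 0.0, 105.7, 88.2, 42.7, 123.9.
Season total = 983.5 DD.
Complete generations = ⌊983.5 / 126⌋ = 7.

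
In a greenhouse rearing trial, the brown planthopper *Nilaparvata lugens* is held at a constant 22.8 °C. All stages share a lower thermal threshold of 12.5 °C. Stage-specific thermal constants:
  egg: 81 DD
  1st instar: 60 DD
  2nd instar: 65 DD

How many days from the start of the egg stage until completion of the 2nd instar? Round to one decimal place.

20.0 days

Daily accumulation at 22.8 °C = 22.8 − 12.5 = 10.3 DD/day.
Total K = 81 + 60 + 65 = 206 DD.
Total duration = 206 / 10.3 = 20.000 ≈ 20.0 days.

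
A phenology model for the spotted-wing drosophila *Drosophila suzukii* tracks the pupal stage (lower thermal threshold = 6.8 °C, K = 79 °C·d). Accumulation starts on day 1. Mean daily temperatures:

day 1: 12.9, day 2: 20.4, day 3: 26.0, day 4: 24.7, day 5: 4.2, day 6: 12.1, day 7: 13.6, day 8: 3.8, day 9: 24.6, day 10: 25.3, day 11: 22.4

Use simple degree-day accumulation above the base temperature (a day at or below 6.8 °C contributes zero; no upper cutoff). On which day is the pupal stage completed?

Daily DD above 6.8 °C: 6.1, 13.6, 19.2, 17.9, 0.0, 5.3, 6.8, 0.0, 17.8, 18.5, 15.6.
Cumulative: 6.1, 19.7, 38.9, 56.8, 56.8, 62.1, 68.9, 68.9, 86.7, 105.2, 120.8.
The total first reaches 79 DD on day 9.

day 9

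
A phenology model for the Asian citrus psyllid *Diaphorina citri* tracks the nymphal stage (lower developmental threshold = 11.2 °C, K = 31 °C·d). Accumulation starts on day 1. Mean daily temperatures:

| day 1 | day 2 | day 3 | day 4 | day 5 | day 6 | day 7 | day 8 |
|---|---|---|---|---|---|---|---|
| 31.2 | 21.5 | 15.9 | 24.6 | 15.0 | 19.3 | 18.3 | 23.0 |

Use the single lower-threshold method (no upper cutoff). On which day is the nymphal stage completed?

day 3

Daily DD above 11.2 °C: 20.0, 10.3, 4.7, 13.4, 3.8, 8.1, 7.1, 11.8.
Cumulative: 20.0, 30.3, 35.0, 48.4, 52.2, 60.3, 67.4, 79.2.
The total first reaches 31 DD on day 3.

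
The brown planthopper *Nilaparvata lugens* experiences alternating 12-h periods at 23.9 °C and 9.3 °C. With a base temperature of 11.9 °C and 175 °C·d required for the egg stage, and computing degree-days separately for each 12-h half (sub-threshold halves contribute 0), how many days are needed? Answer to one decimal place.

29.2 days

Day half: max(0, 23.9 − 11.9) × 0.5 = 12.0 × 0.5 = 6.00 DD.
Night half: max(0, 9.3 − 11.9) × 0.5 = 0.0 × 0.5 = 0.00 DD.
Per 24 h: 6.00 DD/day.
Duration = 175 / 6.00 = 29.167 ≈ 29.2 days.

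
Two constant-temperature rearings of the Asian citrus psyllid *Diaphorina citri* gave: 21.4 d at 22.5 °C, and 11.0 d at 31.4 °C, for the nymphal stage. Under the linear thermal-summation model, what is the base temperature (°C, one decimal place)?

13.1 °C

Under the model K = D·(T − T_b), so D₁·(T₁ − T_b) = D₂·(T₂ − T_b).
21.4·(22.5 − T_b) = 11.0·(31.4 − T_b)
T_b = (21.4·22.5 − 11.0·31.4) / (21.4 − 11.0) = 136.10 / 10.4 = 13.087 °C ≈ 13.1 °C.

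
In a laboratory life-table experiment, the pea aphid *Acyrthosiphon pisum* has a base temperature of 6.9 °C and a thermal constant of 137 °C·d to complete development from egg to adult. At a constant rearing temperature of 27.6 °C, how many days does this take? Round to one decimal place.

Daily accumulation = 27.6 − 6.9 = 20.7 DD/day.
Duration = 137 / 20.7 = 6.618 ≈ 6.6 days.

6.6 days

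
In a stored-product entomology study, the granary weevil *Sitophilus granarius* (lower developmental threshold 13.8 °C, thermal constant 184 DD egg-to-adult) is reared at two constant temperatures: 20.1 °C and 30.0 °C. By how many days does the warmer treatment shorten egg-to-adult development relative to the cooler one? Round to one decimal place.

At 20.1 °C: 184 / (20.1 − 13.8) = 184 / 6.3 = 29.206 d.
At 30.0 °C: 184 / (30.0 − 13.8) = 184 / 16.2 = 11.358 d.
Difference = |29.206 − 11.358| = 17.848 ≈ 17.8 days.

17.8 days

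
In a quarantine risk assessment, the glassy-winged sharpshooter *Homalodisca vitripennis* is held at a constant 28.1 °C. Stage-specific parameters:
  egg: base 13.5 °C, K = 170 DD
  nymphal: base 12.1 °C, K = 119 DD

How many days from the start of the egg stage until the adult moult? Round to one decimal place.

19.1 days

egg: 170 / (28.1 − 13.5) = 170 / 14.6 = 11.644 d.
nymphal: 119 / (28.1 − 12.1) = 119 / 16.0 = 7.438 d.
Sum = 19.081 ≈ 19.1 days.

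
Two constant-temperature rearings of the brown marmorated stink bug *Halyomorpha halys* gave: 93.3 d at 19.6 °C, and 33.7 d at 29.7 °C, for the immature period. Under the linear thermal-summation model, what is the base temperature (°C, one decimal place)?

Equal thermal constants: D₁(T₁ − T_b) = D₂(T₂ − T_b).
93.3·(19.6 − T_b) = 33.7·(29.7 − T_b)
T_b = (93.3·19.6 − 33.7·29.7) / (93.3 − 33.7) = 827.79 / 59.6 = 13.889 °C ≈ 13.9 °C.

13.9 °C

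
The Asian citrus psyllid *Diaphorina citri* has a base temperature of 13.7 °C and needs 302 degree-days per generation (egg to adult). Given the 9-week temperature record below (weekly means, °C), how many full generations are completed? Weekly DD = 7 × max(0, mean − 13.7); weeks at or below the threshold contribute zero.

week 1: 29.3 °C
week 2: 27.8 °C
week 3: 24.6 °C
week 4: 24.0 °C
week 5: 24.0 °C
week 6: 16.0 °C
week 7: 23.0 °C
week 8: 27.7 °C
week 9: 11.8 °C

2 generations

Weekly DD (7 × max(0, T̄ − 13.7)): 109.2, 98.7, 76.3, 72.1, 72.1, 16.1, 65.1, 98.0, 0.0.
Season total = 607.6 DD.
Complete generations = ⌊607.6 / 302⌋ = 2.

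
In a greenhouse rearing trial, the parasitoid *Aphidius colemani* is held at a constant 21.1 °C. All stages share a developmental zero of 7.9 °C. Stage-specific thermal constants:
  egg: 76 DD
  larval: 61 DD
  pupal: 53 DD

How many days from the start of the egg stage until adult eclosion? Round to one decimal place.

Daily accumulation at 21.1 °C = 21.1 − 7.9 = 13.2 DD/day.
Total K = 76 + 61 + 53 = 190 DD.
Total duration = 190 / 13.2 = 14.394 ≈ 14.4 days.

14.4 days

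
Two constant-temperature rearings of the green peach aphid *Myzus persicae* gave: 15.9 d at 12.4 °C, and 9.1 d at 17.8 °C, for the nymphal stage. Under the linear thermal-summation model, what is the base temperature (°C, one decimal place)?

5.2 °C

Equal thermal constants: D₁(T₁ − T_b) = D₂(T₂ − T_b).
15.9·(12.4 − T_b) = 9.1·(17.8 − T_b)
T_b = (15.9·12.4 − 9.1·17.8) / (15.9 − 9.1) = 35.18 / 6.8 = 5.174 °C ≈ 5.2 °C.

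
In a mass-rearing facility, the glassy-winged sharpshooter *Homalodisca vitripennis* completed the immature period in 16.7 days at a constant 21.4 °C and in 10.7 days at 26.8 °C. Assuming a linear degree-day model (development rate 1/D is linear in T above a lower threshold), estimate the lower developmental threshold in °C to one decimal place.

Equal thermal constants: D₁(T₁ − T_b) = D₂(T₂ − T_b).
16.7·(21.4 − T_b) = 10.7·(26.8 − T_b)
T_b = (16.7·21.4 − 10.7·26.8) / (16.7 − 10.7) = 70.62 / 6.0 = 11.770 °C ≈ 11.8 °C.

11.8 °C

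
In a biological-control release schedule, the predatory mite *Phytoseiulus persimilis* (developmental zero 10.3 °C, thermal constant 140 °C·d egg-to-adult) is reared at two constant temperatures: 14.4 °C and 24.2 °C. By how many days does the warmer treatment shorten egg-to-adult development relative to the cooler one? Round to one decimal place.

24.1 days

At 14.4 °C: 140 / (14.4 − 10.3) = 140 / 4.1 = 34.146 d.
At 24.2 °C: 140 / (24.2 − 10.3) = 140 / 13.9 = 10.072 d.
Difference = |34.146 − 10.072| = 24.074 ≈ 24.1 days.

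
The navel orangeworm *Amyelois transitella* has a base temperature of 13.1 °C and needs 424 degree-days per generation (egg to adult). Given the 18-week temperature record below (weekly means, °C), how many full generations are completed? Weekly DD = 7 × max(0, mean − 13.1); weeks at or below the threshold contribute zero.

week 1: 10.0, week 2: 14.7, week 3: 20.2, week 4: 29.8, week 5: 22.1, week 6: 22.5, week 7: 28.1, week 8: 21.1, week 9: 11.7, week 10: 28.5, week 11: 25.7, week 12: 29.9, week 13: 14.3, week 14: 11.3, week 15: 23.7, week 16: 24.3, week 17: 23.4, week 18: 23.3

2 generations

Weekly DD (7 × max(0, T̄ − 13.1)): 0.0, 11.2, 49.7, 116.9, 63.0, 65.8, 105.0, 56.0, 0.0, 107.8, 88.2, 117.6, 8.4, 0.0, 74.2, 78.4, 72.1, 71.4.
Season total = 1085.7 DD.
Complete generations = ⌊1085.7 / 424⌋ = 2.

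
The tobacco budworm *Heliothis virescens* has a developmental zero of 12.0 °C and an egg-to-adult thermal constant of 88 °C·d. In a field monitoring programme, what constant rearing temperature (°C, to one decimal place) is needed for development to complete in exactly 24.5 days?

Required daily accumulation = 88 / 24.5 = 3.592 DD/day.
T = T_base + 3.592 = 12.0 + 3.592 = 15.592 ≈ 15.6 °C.

15.6 °C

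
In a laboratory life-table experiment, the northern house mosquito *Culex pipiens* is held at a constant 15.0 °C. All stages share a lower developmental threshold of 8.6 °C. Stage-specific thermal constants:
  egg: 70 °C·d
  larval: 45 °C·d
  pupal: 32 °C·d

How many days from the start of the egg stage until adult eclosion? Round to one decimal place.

23.0 days

Daily accumulation at 15.0 °C = 15.0 − 8.6 = 6.4 DD/day.
Total K = 70 + 45 + 32 = 147 DD.
Total duration = 147 / 6.4 = 22.969 ≈ 23.0 days.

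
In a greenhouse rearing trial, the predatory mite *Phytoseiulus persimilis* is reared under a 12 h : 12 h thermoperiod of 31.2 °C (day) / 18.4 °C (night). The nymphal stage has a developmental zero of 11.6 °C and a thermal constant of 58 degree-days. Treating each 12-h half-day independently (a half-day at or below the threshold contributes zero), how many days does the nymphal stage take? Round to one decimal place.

Day half: max(0, 31.2 − 11.6) × 0.5 = 19.6 × 0.5 = 9.80 DD.
Night half: max(0, 18.4 − 11.6) × 0.5 = 6.8 × 0.5 = 3.40 DD.
Per 24 h: 13.20 DD/day.
Duration = 58 / 13.20 = 4.394 ≈ 4.4 days.

4.4 days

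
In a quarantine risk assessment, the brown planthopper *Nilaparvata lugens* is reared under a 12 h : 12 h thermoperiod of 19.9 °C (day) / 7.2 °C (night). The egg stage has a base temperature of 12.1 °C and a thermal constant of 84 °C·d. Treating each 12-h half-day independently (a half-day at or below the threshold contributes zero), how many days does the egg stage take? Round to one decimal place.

Day half: max(0, 19.9 − 12.1) × 0.5 = 7.8 × 0.5 = 3.90 DD.
Night half: max(0, 7.2 − 12.1) × 0.5 = 0.0 × 0.5 = 0.00 DD.
Per 24 h: 3.90 DD/day.
Duration = 84 / 3.90 = 21.538 ≈ 21.5 days.

21.5 days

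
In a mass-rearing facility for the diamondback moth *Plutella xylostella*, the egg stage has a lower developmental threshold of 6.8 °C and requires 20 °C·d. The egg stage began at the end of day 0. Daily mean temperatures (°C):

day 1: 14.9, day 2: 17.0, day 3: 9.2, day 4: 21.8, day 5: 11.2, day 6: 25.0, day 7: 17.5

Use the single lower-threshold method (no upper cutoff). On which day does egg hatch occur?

Daily DD above 6.8 °C: 8.1, 10.2, 2.4, 15.0, 4.4, 18.2, 10.7.
Cumulative: 8.1, 18.3, 20.7, 35.7, 40.1, 58.3, 69.0.
The total first reaches 20 DD on day 3.

day 3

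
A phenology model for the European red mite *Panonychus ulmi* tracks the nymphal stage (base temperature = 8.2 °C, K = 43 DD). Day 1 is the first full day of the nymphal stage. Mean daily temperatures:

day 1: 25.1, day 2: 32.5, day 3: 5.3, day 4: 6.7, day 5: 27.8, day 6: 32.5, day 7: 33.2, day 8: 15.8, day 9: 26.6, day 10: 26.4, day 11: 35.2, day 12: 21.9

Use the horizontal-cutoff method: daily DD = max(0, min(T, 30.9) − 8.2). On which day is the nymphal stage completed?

day 5

Daily DD above 8.2 °C (capped at 22.7): 16.9, 22.7, 0.0, 0.0, 19.6, 22.7, 22.7, 7.6, 18.4, 18.2, 22.7, 13.7.
Cumulative: 16.9, 39.6, 39.6, 39.6, 59.2, 81.9, 104.6, 112.2, 130.6, 148.8, 171.5, 185.2.
The total first reaches 43 DD on day 5.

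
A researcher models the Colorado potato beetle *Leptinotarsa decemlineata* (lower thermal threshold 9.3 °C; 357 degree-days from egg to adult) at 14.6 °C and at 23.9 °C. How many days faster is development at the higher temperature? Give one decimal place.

42.9 days

At 14.6 °C: 357 / (14.6 − 9.3) = 357 / 5.3 = 67.358 d.
At 23.9 °C: 357 / (23.9 − 9.3) = 357 / 14.6 = 24.452 d.
Difference = |67.358 − 24.452| = 42.906 ≈ 42.9 days.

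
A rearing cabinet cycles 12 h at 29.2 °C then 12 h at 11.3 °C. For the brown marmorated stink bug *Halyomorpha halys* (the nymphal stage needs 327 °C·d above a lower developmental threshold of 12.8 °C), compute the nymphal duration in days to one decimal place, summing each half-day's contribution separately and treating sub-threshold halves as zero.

Day half: max(0, 29.2 − 12.8) × 0.5 = 16.4 × 0.5 = 8.20 DD.
Night half: max(0, 11.3 − 12.8) × 0.5 = 0.0 × 0.5 = 0.00 DD.
Per 24 h: 8.20 DD/day.
Duration = 327 / 8.20 = 39.878 ≈ 39.9 days.

39.9 days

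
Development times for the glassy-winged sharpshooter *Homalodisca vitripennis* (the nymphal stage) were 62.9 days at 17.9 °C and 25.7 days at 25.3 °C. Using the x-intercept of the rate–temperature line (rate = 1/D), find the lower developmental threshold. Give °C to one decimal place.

12.8 °C

Under the model K = D·(T − T_b), so D₁·(T₁ − T_b) = D₂·(T₂ − T_b).
62.9·(17.9 − T_b) = 25.7·(25.3 − T_b)
T_b = (62.9·17.9 − 25.7·25.3) / (62.9 − 25.7) = 475.70 / 37.2 = 12.788 °C ≈ 12.8 °C.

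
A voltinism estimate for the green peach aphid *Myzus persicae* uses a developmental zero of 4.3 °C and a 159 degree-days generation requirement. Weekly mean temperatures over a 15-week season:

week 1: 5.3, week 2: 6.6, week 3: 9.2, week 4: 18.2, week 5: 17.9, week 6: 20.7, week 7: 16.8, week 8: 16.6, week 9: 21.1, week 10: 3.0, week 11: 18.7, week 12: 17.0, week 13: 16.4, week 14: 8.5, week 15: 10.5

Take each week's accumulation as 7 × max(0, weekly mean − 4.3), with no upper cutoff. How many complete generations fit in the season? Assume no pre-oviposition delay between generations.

6 generations

Weekly DD (7 × max(0, T̄ − 4.3)): 7.0, 16.1, 34.3, 97.3, 95.2, 114.8, 87.5, 86.1, 117.6, 0.0, 100.8, 88.9, 84.7, 29.4, 43.4.
Season total = 1003.1 DD.
Complete generations = ⌊1003.1 / 159⌋ = 6.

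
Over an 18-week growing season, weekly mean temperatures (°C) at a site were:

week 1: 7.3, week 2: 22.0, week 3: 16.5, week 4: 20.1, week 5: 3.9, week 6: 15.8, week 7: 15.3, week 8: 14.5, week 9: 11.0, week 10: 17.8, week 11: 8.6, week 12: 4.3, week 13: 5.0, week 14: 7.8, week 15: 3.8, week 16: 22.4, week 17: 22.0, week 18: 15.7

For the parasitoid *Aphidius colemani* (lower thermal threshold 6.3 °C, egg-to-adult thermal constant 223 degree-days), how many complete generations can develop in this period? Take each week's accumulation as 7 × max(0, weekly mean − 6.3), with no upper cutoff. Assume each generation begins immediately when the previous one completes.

4 generations

Weekly DD (7 × max(0, T̄ − 6.3)): 7.0, 109.9, 71.4, 96.6, 0.0, 66.5, 63.0, 57.4, 32.9, 80.5, 16.1, 0.0, 0.0, 10.5, 0.0, 112.7, 109.9, 65.8.
Season total = 900.2 DD.
Complete generations = ⌊900.2 / 223⌋ = 4.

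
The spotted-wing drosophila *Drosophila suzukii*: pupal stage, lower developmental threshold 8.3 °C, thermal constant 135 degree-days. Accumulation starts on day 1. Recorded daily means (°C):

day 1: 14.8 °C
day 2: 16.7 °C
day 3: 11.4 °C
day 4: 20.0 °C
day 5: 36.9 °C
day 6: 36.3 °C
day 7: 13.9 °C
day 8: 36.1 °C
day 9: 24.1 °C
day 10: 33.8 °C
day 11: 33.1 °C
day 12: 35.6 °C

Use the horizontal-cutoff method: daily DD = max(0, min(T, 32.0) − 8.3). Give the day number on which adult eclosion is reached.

day 10

Daily DD above 8.3 °C (capped at 23.7): 6.5, 8.4, 3.1, 11.7, 23.7, 23.7, 5.6, 23.7, 15.8, 23.7, 23.7, 23.7.
Cumulative: 6.5, 14.9, 18.0, 29.7, 53.4, 77.1, 82.7, 106.4, 122.2, 145.9, 169.6, 193.3.
The total first reaches 135 DD on day 10.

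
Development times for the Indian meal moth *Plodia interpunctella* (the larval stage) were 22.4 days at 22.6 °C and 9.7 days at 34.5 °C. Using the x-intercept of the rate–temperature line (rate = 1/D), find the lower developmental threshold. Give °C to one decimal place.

13.5 °C

Linear rate model ⇒ the product D·(T − T_b) is constant across temperatures.
22.4·(22.6 − T_b) = 9.7·(34.5 − T_b)
T_b = (22.4·22.6 − 9.7·34.5) / (22.4 − 9.7) = 171.59 / 12.7 = 13.511 °C ≈ 13.5 °C.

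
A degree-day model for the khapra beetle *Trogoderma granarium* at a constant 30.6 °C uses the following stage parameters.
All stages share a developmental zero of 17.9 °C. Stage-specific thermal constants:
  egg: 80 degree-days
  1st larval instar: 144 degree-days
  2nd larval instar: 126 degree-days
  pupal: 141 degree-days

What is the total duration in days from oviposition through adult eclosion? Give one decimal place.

Daily accumulation at 30.6 °C = 30.6 − 17.9 = 12.7 DD/day.
Total K = 80 + 144 + 126 + 141 = 491 DD.
Total duration = 491 / 12.7 = 38.661 ≈ 38.7 days.

38.7 days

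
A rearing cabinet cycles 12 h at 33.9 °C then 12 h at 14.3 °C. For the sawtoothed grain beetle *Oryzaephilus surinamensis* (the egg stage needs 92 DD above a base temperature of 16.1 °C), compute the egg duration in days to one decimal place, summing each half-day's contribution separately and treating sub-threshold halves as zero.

Day half: max(0, 33.9 − 16.1) × 0.5 = 17.8 × 0.5 = 8.90 DD.
Night half: max(0, 14.3 − 16.1) × 0.5 = 0.0 × 0.5 = 0.00 DD.
Per 24 h: 8.90 DD/day.
Duration = 92 / 8.90 = 10.337 ≈ 10.3 days.

10.3 days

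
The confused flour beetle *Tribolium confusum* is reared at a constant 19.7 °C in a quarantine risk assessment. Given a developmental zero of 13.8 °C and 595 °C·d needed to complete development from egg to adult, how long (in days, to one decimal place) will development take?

Daily accumulation = 19.7 − 13.8 = 5.9 DD/day.
Duration = 595 / 5.9 = 100.847 ≈ 100.8 days.

100.8 days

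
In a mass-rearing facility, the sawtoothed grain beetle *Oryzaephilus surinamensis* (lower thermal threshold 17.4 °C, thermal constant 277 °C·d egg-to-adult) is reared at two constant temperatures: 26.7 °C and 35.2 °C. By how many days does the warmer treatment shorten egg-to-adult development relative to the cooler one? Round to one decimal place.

14.2 days

At 26.7 °C: 277 / (26.7 − 17.4) = 277 / 9.3 = 29.785 d.
At 35.2 °C: 277 / (35.2 − 17.4) = 277 / 17.8 = 15.562 d.
Difference = |29.785 − 15.562| = 14.223 ≈ 14.2 days.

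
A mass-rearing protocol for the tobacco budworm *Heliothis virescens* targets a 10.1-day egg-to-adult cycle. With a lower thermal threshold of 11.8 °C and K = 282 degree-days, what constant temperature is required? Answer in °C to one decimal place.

39.7 °C

Required daily accumulation = 282 / 10.1 = 27.921 DD/day.
T = T_base + 27.921 = 11.8 + 27.921 = 39.721 ≈ 39.7 °C.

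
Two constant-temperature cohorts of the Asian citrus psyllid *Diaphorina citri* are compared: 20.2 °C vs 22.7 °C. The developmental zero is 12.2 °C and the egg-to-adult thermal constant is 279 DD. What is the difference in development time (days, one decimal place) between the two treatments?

At 20.2 °C: 279 / (20.2 − 12.2) = 279 / 8.0 = 34.875 d.
At 22.7 °C: 279 / (22.7 − 12.2) = 279 / 10.5 = 26.571 d.
Difference = |34.875 − 26.571| = 8.304 ≈ 8.3 days.

8.3 days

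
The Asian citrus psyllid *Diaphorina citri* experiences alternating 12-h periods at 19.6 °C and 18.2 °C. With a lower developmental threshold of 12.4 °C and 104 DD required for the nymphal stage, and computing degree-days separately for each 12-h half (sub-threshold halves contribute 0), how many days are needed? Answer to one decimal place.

Day half: max(0, 19.6 − 12.4) × 0.5 = 7.2 × 0.5 = 3.60 DD.
Night half: max(0, 18.2 − 12.4) × 0.5 = 5.8 × 0.5 = 2.90 DD.
Per 24 h: 6.50 DD/day.
Duration = 104 / 6.50 = 16.000 ≈ 16.0 days.

16.0 days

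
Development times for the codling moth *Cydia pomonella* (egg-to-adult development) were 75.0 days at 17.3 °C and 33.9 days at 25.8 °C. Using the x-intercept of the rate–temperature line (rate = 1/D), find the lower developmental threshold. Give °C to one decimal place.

Equal thermal constants: D₁(T₁ − T_b) = D₂(T₂ − T_b).
75.0·(17.3 − T_b) = 33.9·(25.8 − T_b)
T_b = (75.0·17.3 − 33.9·25.8) / (75.0 − 33.9) = 422.88 / 41.1 = 10.289 °C ≈ 10.3 °C.

10.3 °C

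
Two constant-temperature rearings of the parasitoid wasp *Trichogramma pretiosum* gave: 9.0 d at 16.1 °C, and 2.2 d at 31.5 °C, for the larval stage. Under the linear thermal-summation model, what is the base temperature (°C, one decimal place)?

Under the model K = D·(T − T_b), so D₁·(T₁ − T_b) = D₂·(T₂ − T_b).
9.0·(16.1 − T_b) = 2.2·(31.5 − T_b)
T_b = (9.0·16.1 − 2.2·31.5) / (9.0 − 2.2) = 75.60 / 6.8 = 11.118 °C ≈ 11.1 °C.

11.1 °C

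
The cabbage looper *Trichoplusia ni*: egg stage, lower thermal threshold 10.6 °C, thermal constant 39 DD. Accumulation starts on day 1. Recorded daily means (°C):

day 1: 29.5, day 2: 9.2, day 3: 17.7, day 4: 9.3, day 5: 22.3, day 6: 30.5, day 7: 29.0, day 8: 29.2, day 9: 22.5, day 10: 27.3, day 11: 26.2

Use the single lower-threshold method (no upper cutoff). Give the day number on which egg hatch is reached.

day 6

Daily DD above 10.6 °C: 18.9, 0.0, 7.1, 0.0, 11.7, 19.9, 18.4, 18.6, 11.9, 16.7, 15.6.
Cumulative: 18.9, 18.9, 26.0, 26.0, 37.7, 57.6, 76.0, 94.6, 106.5, 123.2, 138.8.
The total first reaches 39 DD on day 6.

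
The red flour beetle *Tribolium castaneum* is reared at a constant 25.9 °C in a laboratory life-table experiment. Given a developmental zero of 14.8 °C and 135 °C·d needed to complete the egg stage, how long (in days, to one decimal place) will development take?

12.2 days

Daily accumulation = 25.9 − 14.8 = 11.1 DD/day.
Duration = 135 / 11.1 = 12.162 ≈ 12.2 days.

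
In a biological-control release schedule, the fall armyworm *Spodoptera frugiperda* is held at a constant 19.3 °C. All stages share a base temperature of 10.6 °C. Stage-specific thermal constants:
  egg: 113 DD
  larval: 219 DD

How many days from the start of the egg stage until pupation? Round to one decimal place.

38.2 days

Daily accumulation at 19.3 °C = 19.3 − 10.6 = 8.7 DD/day.
Total K = 113 + 219 = 332 DD.
Total duration = 332 / 8.7 = 38.161 ≈ 38.2 days.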